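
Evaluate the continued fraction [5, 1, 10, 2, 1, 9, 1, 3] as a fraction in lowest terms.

8383/1418

Using pₖ = aₖpₖ₋₁ + pₖ₋₂ and qₖ = aₖqₖ₋₁ + qₖ₋₂:
  k=0: a=5, p=5, q=1
  k=1: a=1, p=6, q=1
  k=2: a=10, p=65, q=11
  k=3: a=2, p=136, q=23
  k=4: a=1, p=201, q=34
  k=5: a=9, p=1945, q=329
  k=6: a=1, p=2146, q=363
  k=7: a=3, p=8383, q=1418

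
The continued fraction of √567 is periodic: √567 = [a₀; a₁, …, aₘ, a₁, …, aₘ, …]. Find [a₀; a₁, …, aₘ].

[23; 1, 4, 3, 4, 1, 46]

a₀ = ⌊√567⌋ = 23.
With m₀=0, d₀=1 and mₖ₊₁ = dₖaₖ − mₖ, dₖ₊₁ = (n − mₖ₊₁²)/dₖ, aₖ₊₁ = ⌊(a₀+mₖ₊₁)/dₖ₊₁⌋:
  k=1: m=23, d=38, a=1
  k=2: m=15, d=9, a=4
  k=3: m=21, d=14, a=3
  k=4: m=21, d=9, a=4
  k=5: m=15, d=38, a=1
  k=6: m=23, d=1, a=46
d=1 and a=2a₀=46 at k=6, so the next step gives (m, d) = (23, 38) again — its k=1 value — and the period has length 6.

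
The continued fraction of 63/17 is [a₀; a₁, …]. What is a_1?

1

63 = 3·17 + 12   →  a_0 = 3
17 = 1·12 + 5   →  a_1 = 1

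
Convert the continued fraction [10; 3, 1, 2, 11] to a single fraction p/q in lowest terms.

1284/125

Fold from the inside: start with 11/1.
  2 + 1/11 = 23/11
  1 + 11/23 = 34/23
  3 + 23/34 = 125/34
  10 + 34/125 = 1284/125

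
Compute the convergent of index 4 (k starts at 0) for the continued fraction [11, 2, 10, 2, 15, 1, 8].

Using pₖ = aₖpₖ₋₁ + pₖ₋₂, qₖ = aₖqₖ₋₁ + qₖ₋₂ (with p₋₁=1, p₋₂=0, q₋₁=0, q₋₂=1):
  k=0: a=11, p=11, q=1
  k=1: a=2, p=23, q=2
  k=2: a=10, p=241, q=21
  k=3: a=2, p=505, q=44
  k=4: a=15, p=7816, q=681

7816/681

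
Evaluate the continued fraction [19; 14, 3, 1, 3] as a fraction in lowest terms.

4081/214

Fold from the inside: start with 3/1.
  1 + 1/3 = 4/3
  3 + 3/4 = 15/4
  14 + 4/15 = 214/15
  19 + 15/214 = 4081/214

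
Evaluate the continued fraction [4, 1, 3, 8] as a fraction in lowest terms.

Using pₖ = aₖpₖ₋₁ + pₖ₋₂ and qₖ = aₖqₖ₋₁ + qₖ₋₂:
  k=0: a=4, p=4, q=1
  k=1: a=1, p=5, q=1
  k=2: a=3, p=19, q=4
  k=3: a=8, p=157, q=33

157/33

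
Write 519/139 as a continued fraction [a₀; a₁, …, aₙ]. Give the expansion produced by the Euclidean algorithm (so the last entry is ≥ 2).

519 = 3*139 + 102
139 = 1*102 + 37
102 = 2*37 + 28
37 = 1*28 + 9
28 = 3*9 + 1
9 = 9*1 + 0  (stop)
So 519/139 = [3; 1, 2, 1, 3, 9].

[3; 1, 2, 1, 3, 9]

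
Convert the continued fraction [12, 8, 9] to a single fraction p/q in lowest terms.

885/73

Fold from the inside: start with 9/1.
  8 + 1/9 = 73/9
  12 + 9/73 = 885/73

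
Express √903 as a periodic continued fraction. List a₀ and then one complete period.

[30; 20, 60]

a₀ = ⌊√903⌋ = 30.
With m₀=0, d₀=1 and mₖ₊₁ = dₖaₖ − mₖ, dₖ₊₁ = (n − mₖ₊₁²)/dₖ, aₖ₊₁ = ⌊(a₀+mₖ₊₁)/dₖ₊₁⌋:
  k=1: m=30, d=3, a=20
  k=2: m=30, d=1, a=60
d=1 and a=2a₀=60 at k=2, so the next step gives (m, d) = (30, 3) again — its k=1 value — and the period has length 2.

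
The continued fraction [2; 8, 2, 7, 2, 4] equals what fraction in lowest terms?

2565/1211

Fold from the inside: start with 4/1.
  2 + 1/4 = 9/4
  7 + 4/9 = 67/9
  2 + 9/67 = 143/67
  8 + 67/143 = 1211/143
  2 + 143/1211 = 2565/1211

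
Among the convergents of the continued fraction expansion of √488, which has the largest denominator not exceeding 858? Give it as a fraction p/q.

√488 = [22; 11, 44, …] (period length 2).
Convergents:
  p_0/q_0 = 22/1
  p_1/q_1 = 243/11
  p_2/q_2 = 10714/485
  p_3/q_3 = 118097/5346
q_2 = 485 ≤ 858 < 5346 = q_3, so the answer is 10714/485.

10714/485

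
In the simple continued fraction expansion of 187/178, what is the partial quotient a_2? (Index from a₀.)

1

187 = 1·178 + 9   →  a_0 = 1
178 = 19·9 + 7   →  a_1 = 19
9 = 1·7 + 2   →  a_2 = 1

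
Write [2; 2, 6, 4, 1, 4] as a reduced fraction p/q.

Using pₖ = aₖpₖ₋₁ + pₖ₋₂ and qₖ = aₖqₖ₋₁ + qₖ₋₂:
  k=0: a=2, p=2, q=1
  k=1: a=2, p=5, q=2
  k=2: a=6, p=32, q=13
  k=3: a=4, p=133, q=54
  k=4: a=1, p=165, q=67
  k=5: a=4, p=793, q=322

793/322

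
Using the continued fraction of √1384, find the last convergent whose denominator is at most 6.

186/5

√1384 = [37; 4, 1, 17, 1, 4, 74, …] (period length 6).
Convergents:
  p_0/q_0 = 37/1
  p_1/q_1 = 149/4
  p_2/q_2 = 186/5
  p_3/q_3 = 3311/89
q_2 = 5 ≤ 6 < 89 = q_3, so the answer is 186/5.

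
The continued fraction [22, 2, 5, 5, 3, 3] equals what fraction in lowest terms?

Fold from the inside: start with 3/1.
  3 + 1/3 = 10/3
  5 + 3/10 = 53/10
  5 + 10/53 = 275/53
  2 + 53/275 = 603/275
  22 + 275/603 = 13541/603

13541/603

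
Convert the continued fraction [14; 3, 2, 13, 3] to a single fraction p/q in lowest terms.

4129/289

Using pₖ = aₖpₖ₋₁ + pₖ₋₂ and qₖ = aₖqₖ₋₁ + qₖ₋₂:
  k=0: a=14, p=14, q=1
  k=1: a=3, p=43, q=3
  k=2: a=2, p=100, q=7
  k=3: a=13, p=1343, q=94
  k=4: a=3, p=4129, q=289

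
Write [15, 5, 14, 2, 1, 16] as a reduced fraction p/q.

55242/3635

Using pₖ = aₖpₖ₋₁ + pₖ₋₂ and qₖ = aₖqₖ₋₁ + qₖ₋₂:
  k=0: a=15, p=15, q=1
  k=1: a=5, p=76, q=5
  k=2: a=14, p=1079, q=71
  k=3: a=2, p=2234, q=147
  k=4: a=1, p=3313, q=218
  k=5: a=16, p=55242, q=3635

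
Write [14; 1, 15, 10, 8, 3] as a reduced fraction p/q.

Using pₖ = aₖpₖ₋₁ + pₖ₋₂ and qₖ = aₖqₖ₋₁ + qₖ₋₂:
  k=0: a=14, p=14, q=1
  k=1: a=1, p=15, q=1
  k=2: a=15, p=239, q=16
  k=3: a=10, p=2405, q=161
  k=4: a=8, p=19479, q=1304
  k=5: a=3, p=60842, q=4073

60842/4073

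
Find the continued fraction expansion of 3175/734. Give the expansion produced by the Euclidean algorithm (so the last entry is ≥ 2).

3175 = 4·734 + 239
734 = 3·239 + 17
239 = 14·17 + 1
17 = 17·1 + 0  (stop)
So 3175/734 = [4; 3, 14, 17].

[4; 3, 14, 17]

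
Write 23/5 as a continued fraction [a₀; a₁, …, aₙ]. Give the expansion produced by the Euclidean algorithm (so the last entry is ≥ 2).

[4; 1, 1, 2]

23 = 4*5 + 3
5 = 1*3 + 2
3 = 1*2 + 1
2 = 2*1 + 0  (stop)
So 23/5 = [4; 1, 1, 2].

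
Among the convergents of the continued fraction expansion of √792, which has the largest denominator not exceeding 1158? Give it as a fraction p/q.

11060/393

√792 = [28; 7, 56, …] (period length 2).
Convergents:
  p_0/q_0 = 28/1
  p_1/q_1 = 197/7
  p_2/q_2 = 11060/393
  p_3/q_3 = 77617/2758
q_2 = 393 ≤ 1158 < 2758 = q_3, so the answer is 11060/393.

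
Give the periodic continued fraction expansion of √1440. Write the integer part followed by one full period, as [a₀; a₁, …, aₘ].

a₀ = ⌊√1440⌋ = 37.
With m₀=0, d₀=1 and mₖ₊₁ = dₖaₖ − mₖ, dₖ₊₁ = (n − mₖ₊₁²)/dₖ, aₖ₊₁ = ⌊(a₀+mₖ₊₁)/dₖ₊₁⌋:
  k=1: m=37, d=71, a=1
  k=2: m=34, d=4, a=17
  k=3: m=34, d=71, a=1
  k=4: m=37, d=1, a=74
d=1 and a=2a₀=74 at k=4, so the next step gives (m, d) = (37, 71) again — its k=1 value — and the period has length 4.

[37; 1, 17, 1, 74]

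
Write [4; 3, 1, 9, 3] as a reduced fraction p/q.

Fold from the inside: start with 3/1.
  9 + 1/3 = 28/3
  1 + 3/28 = 31/28
  3 + 28/31 = 121/31
  4 + 31/121 = 515/121

515/121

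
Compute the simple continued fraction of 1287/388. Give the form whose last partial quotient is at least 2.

1287 = 3×388 + 123
388 = 3×123 + 19
123 = 6×19 + 9
19 = 2×9 + 1
9 = 9×1 + 0  (stop)
So 1287/388 = [3; 3, 6, 2, 9].

[3; 3, 6, 2, 9]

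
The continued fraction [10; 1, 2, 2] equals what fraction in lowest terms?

75/7

Using pₖ = aₖpₖ₋₁ + pₖ₋₂ and qₖ = aₖqₖ₋₁ + qₖ₋₂:
  k=0: a=10, p=10, q=1
  k=1: a=1, p=11, q=1
  k=2: a=2, p=32, q=3
  k=3: a=2, p=75, q=7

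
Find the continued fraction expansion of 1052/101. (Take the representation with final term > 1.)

1052 = 10*101 + 42
101 = 2*42 + 17
42 = 2*17 + 8
17 = 2*8 + 1
8 = 8*1 + 0  (stop)
So 1052/101 = [10; 2, 2, 2, 8].

[10; 2, 2, 2, 8]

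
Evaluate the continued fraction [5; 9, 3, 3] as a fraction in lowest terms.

Fold from the inside: start with 3/1.
  3 + 1/3 = 10/3
  9 + 3/10 = 93/10
  5 + 10/93 = 475/93

475/93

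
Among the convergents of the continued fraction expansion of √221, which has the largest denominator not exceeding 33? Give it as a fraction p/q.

√221 = [14; 1, 6, 2, 6, 1, 28, …] (period length 6).
Convergents:
  p_0/q_0 = 14/1
  p_1/q_1 = 15/1
  p_2/q_2 = 104/7
  p_3/q_3 = 223/15
  p_4/q_4 = 1442/97
q_3 = 15 ≤ 33 < 97 = q_4, so the answer is 223/15.

223/15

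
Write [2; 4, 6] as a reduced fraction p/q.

56/25

Fold from the inside: start with 6/1.
  4 + 1/6 = 25/6
  2 + 6/25 = 56/25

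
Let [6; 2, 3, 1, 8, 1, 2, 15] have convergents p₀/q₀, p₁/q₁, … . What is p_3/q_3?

58/9

Using pₖ = aₖpₖ₋₁ + pₖ₋₂, qₖ = aₖqₖ₋₁ + qₖ₋₂ (with p₋₁=1, p₋₂=0, q₋₁=0, q₋₂=1):
  k=0: a=6, p=6, q=1
  k=1: a=2, p=13, q=2
  k=2: a=3, p=45, q=7
  k=3: a=1, p=58, q=9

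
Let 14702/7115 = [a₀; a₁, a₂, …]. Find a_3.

14702 = 2·7115 + 472   →  a_0 = 2
7115 = 15·472 + 35   →  a_1 = 15
472 = 13·35 + 17   →  a_2 = 13
35 = 2·17 + 1   →  a_3 = 2

2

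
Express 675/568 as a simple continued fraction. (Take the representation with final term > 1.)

675 = 1·568 + 107
568 = 5·107 + 33
107 = 3·33 + 8
33 = 4·8 + 1
8 = 8·1 + 0  (stop)
So 675/568 = [1; 5, 3, 4, 8].

[1; 5, 3, 4, 8]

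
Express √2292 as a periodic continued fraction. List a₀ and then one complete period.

a₀ = ⌊√2292⌋ = 47.
With m₀=0, d₀=1 and mₖ₊₁ = dₖaₖ − mₖ, dₖ₊₁ = (n − mₖ₊₁²)/dₖ, aₖ₊₁ = ⌊(a₀+mₖ₊₁)/dₖ₊₁⌋:
  k=1: m=47, d=83, a=1
  k=2: m=36, d=12, a=6
  k=3: m=36, d=83, a=1
  k=4: m=47, d=1, a=94
d=1 and a=2a₀=94 at k=4, so the next step gives (m, d) = (47, 83) again — its k=1 value — and the period has length 4.

[47; 1, 6, 1, 94]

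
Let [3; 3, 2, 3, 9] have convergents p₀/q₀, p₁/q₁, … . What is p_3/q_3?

Using pₖ = aₖpₖ₋₁ + pₖ₋₂, qₖ = aₖqₖ₋₁ + qₖ₋₂ (with p₋₁=1, p₋₂=0, q₋₁=0, q₋₂=1):
  k=0: a=3, p=3, q=1
  k=1: a=3, p=10, q=3
  k=2: a=2, p=23, q=7
  k=3: a=3, p=79, q=24

79/24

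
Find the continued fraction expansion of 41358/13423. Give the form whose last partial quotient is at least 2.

41358 = 3*13423 + 1089
13423 = 12*1089 + 355
1089 = 3*355 + 24
355 = 14*24 + 19
24 = 1*19 + 5
19 = 3*5 + 4
5 = 1*4 + 1
4 = 4*1 + 0  (stop)
So 41358/13423 = [3; 12, 3, 14, 1, 3, 1, 4].

[3; 12, 3, 14, 1, 3, 1, 4]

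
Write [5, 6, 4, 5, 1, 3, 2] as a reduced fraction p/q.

6987/1354

Fold from the inside: start with 2/1.
  3 + 1/2 = 7/2
  1 + 2/7 = 9/7
  5 + 7/9 = 52/9
  4 + 9/52 = 217/52
  6 + 52/217 = 1354/217
  5 + 217/1354 = 6987/1354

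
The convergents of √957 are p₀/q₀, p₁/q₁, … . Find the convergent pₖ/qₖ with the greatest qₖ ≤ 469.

√957 = [30; 1, 14, 2, 14, 1, 60, …] (period length 6).
Convergents:
  p_0/q_0 = 30/1
  p_1/q_1 = 31/1
  p_2/q_2 = 464/15
  p_3/q_3 = 959/31
  p_4/q_4 = 13890/449
  p_5/q_5 = 14849/480
q_4 = 449 ≤ 469 < 480 = q_5, so the answer is 13890/449.

13890/449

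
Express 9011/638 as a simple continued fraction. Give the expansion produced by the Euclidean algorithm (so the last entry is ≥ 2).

[14; 8, 13, 6]

9011 = 14*638 + 79
638 = 8*79 + 6
79 = 13*6 + 1
6 = 6*1 + 0  (stop)
So 9011/638 = [14; 8, 13, 6].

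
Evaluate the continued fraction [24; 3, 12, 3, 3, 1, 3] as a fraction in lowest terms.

45195/1858

Using pₖ = aₖpₖ₋₁ + pₖ₋₂ and qₖ = aₖqₖ₋₁ + qₖ₋₂:
  k=0: a=24, p=24, q=1
  k=1: a=3, p=73, q=3
  k=2: a=12, p=900, q=37
  k=3: a=3, p=2773, q=114
  k=4: a=3, p=9219, q=379
  k=5: a=1, p=11992, q=493
  k=6: a=3, p=45195, q=1858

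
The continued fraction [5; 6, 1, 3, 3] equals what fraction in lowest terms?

Fold from the inside: start with 3/1.
  3 + 1/3 = 10/3
  1 + 3/10 = 13/10
  6 + 10/13 = 88/13
  5 + 13/88 = 453/88

453/88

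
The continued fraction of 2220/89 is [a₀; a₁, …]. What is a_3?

2220 = 24·89 + 84   →  a_0 = 24
89 = 1·84 + 5   →  a_1 = 1
84 = 16·5 + 4   →  a_2 = 16
5 = 1·4 + 1   →  a_3 = 1

1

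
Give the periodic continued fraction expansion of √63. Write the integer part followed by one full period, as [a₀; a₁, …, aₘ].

[7; 1, 14]

a₀ = ⌊√63⌋ = 7.
With m₀=0, d₀=1 and mₖ₊₁ = dₖaₖ − mₖ, dₖ₊₁ = (n − mₖ₊₁²)/dₖ, aₖ₊₁ = ⌊(a₀+mₖ₊₁)/dₖ₊₁⌋:
  k=1: m=7, d=14, a=1
  k=2: m=7, d=1, a=14
d=1 and a=2a₀=14 at k=2, so the next step gives (m, d) = (7, 14) again — its k=1 value — and the period has length 2.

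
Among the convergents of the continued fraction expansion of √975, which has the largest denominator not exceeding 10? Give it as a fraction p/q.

281/9

√975 = [31; 4, 2, 4, 62, …] (period length 4).
Convergents:
  p_0/q_0 = 31/1
  p_1/q_1 = 125/4
  p_2/q_2 = 281/9
  p_3/q_3 = 1249/40
q_2 = 9 ≤ 10 < 40 = q_3, so the answer is 281/9.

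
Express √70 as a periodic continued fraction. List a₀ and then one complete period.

[8; 2, 1, 2, 1, 2, 16]

a₀ = ⌊√70⌋ = 8.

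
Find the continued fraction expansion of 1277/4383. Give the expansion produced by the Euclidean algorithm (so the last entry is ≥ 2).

[0; 3, 2, 3, 5, 4, 8]

1277 = 0×4383 + 1277
4383 = 3×1277 + 552
1277 = 2×552 + 173
552 = 3×173 + 33
173 = 5×33 + 8
33 = 4×8 + 1
8 = 8×1 + 0  (stop)
So 1277/4383 = [0; 3, 2, 3, 5, 4, 8].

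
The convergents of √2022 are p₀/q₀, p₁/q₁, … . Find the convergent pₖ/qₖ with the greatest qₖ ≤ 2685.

120016/2669

√2022 = [44; 1, 28, 1, 88, …] (period length 4).
Convergents:
  p_0/q_0 = 44/1
  p_1/q_1 = 45/1
  p_2/q_2 = 1304/29
  p_3/q_3 = 1349/30
  p_4/q_4 = 120016/2669
  p_5/q_5 = 121365/2699
q_4 = 2669 ≤ 2685 < 2699 = q_5, so the answer is 120016/2669.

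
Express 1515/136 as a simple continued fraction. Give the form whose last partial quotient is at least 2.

1515 = 11×136 + 19
136 = 7×19 + 3
19 = 6×3 + 1
3 = 3×1 + 0  (stop)
So 1515/136 = [11; 7, 6, 3].

[11; 7, 6, 3]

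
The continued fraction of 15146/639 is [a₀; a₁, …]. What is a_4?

1

15146 = 23·639 + 449   →  a_0 = 23
639 = 1·449 + 190   →  a_1 = 1
449 = 2·190 + 69   →  a_2 = 2
190 = 2·69 + 52   →  a_3 = 2
69 = 1·52 + 17   →  a_4 = 1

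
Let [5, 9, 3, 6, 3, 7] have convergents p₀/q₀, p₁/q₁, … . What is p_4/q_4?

2855/559

Using pₖ = aₖpₖ₋₁ + pₖ₋₂, qₖ = aₖqₖ₋₁ + qₖ₋₂ (with p₋₁=1, p₋₂=0, q₋₁=0, q₋₂=1):
  k=0: a=5, p=5, q=1
  k=1: a=9, p=46, q=9
  k=2: a=3, p=143, q=28
  k=3: a=6, p=904, q=177
  k=4: a=3, p=2855, q=559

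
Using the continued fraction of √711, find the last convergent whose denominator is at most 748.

√711 = [26; 1, 1, 1, 52, …] (period length 4).
Convergents:
  p_0/q_0 = 26/1
  p_1/q_1 = 27/1
  p_2/q_2 = 53/2
  p_3/q_3 = 80/3
  p_4/q_4 = 4213/158
  p_5/q_5 = 4293/161
  p_6/q_6 = 8506/319
  p_7/q_7 = 12799/480
  p_8/q_8 = 674054/25279
q_7 = 480 ≤ 748 < 25279 = q_8, so the answer is 12799/480.

12799/480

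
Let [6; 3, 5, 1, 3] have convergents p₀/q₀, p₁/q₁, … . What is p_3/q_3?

120/19

Using pₖ = aₖpₖ₋₁ + pₖ₋₂, qₖ = aₖqₖ₋₁ + qₖ₋₂ (with p₋₁=1, p₋₂=0, q₋₁=0, q₋₂=1):
  k=0: a=6, p=6, q=1
  k=1: a=3, p=19, q=3
  k=2: a=5, p=101, q=16
  k=3: a=1, p=120, q=19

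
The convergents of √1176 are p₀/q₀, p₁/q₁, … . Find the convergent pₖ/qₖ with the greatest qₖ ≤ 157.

4801/140

√1176 = [34; 3, 2, 2, 2, 3, 68, …] (period length 6).
Convergents:
  p_0/q_0 = 34/1
  p_1/q_1 = 103/3
  p_2/q_2 = 240/7
  p_3/q_3 = 583/17
  p_4/q_4 = 1406/41
  p_5/q_5 = 4801/140
  p_6/q_6 = 327874/9561
q_5 = 140 ≤ 157 < 9561 = q_6, so the answer is 4801/140.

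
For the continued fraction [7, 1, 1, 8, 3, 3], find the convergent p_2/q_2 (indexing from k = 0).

Using pₖ = aₖpₖ₋₁ + pₖ₋₂, qₖ = aₖqₖ₋₁ + qₖ₋₂ (with p₋₁=1, p₋₂=0, q₋₁=0, q₋₂=1):
  k=0: a=7, p=7, q=1
  k=1: a=1, p=8, q=1
  k=2: a=1, p=15, q=2

15/2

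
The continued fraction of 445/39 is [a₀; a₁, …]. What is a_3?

445 = 11·39 + 16   →  a_0 = 11
39 = 2·16 + 7   →  a_1 = 2
16 = 2·7 + 2   →  a_2 = 2
7 = 3·2 + 1   →  a_3 = 3

3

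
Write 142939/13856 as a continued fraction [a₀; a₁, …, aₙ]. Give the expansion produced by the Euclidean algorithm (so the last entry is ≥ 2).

[10; 3, 6, 11, 16, 4]

142939 = 10·13856 + 4379
13856 = 3·4379 + 719
4379 = 6·719 + 65
719 = 11·65 + 4
65 = 16·4 + 1
4 = 4·1 + 0  (stop)
So 142939/13856 = [10; 3, 6, 11, 16, 4].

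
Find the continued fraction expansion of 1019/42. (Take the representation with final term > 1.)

[24; 3, 1, 4, 2]

1019 = 24×42 + 11
42 = 3×11 + 9
11 = 1×9 + 2
9 = 4×2 + 1
2 = 2×1 + 0  (stop)
So 1019/42 = [24; 3, 1, 4, 2].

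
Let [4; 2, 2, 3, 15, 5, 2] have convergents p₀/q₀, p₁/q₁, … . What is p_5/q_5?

Using pₖ = aₖpₖ₋₁ + pₖ₋₂, qₖ = aₖqₖ₋₁ + qₖ₋₂ (with p₋₁=1, p₋₂=0, q₋₁=0, q₋₂=1):
  k=0: a=4, p=4, q=1
  k=1: a=2, p=9, q=2
  k=2: a=2, p=22, q=5
  k=3: a=3, p=75, q=17
  k=4: a=15, p=1147, q=260
  k=5: a=5, p=5810, q=1317

5810/1317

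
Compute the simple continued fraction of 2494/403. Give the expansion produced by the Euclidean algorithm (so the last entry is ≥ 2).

[6; 5, 3, 3, 3, 2]

2494 = 6·403 + 76
403 = 5·76 + 23
76 = 3·23 + 7
23 = 3·7 + 2
7 = 3·2 + 1
2 = 2·1 + 0  (stop)
So 2494/403 = [6; 5, 3, 3, 3, 2].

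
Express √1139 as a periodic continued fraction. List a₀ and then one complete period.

a₀ = ⌊√1139⌋ = 33.
With m₀=0, d₀=1 and mₖ₊₁ = dₖaₖ − mₖ, dₖ₊₁ = (n − mₖ₊₁²)/dₖ, aₖ₊₁ = ⌊(a₀+mₖ₊₁)/dₖ₊₁⌋:
  k=1: m=33, d=50, a=1
  k=2: m=17, d=17, a=2
  k=3: m=17, d=50, a=1
  k=4: m=33, d=1, a=66
d=1 and a=2a₀=66 at k=4, so the next step gives (m, d) = (33, 50) again — its k=1 value — and the period has length 4.

[33; 1, 2, 1, 66]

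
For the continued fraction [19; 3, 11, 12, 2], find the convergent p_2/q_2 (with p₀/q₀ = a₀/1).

657/34

Using pₖ = aₖpₖ₋₁ + pₖ₋₂, qₖ = aₖqₖ₋₁ + qₖ₋₂ (with p₋₁=1, p₋₂=0, q₋₁=0, q₋₂=1):
  k=0: a=19, p=19, q=1
  k=1: a=3, p=58, q=3
  k=2: a=11, p=657, q=34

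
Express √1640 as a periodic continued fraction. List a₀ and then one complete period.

[40; 2, 80]

a₀ = ⌊√1640⌋ = 40.
With m₀=0, d₀=1 and mₖ₊₁ = dₖaₖ − mₖ, dₖ₊₁ = (n − mₖ₊₁²)/dₖ, aₖ₊₁ = ⌊(a₀+mₖ₊₁)/dₖ₊₁⌋:
  k=1: m=40, d=40, a=2
  k=2: m=40, d=1, a=80
d=1 and a=2a₀=80 at k=2, so the next step gives (m, d) = (40, 40) again — its k=1 value — and the period has length 2.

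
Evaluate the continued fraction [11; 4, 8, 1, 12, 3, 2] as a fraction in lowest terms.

Fold from the inside: start with 2/1.
  3 + 1/2 = 7/2
  12 + 2/7 = 86/7
  1 + 7/86 = 93/86
  8 + 86/93 = 830/93
  4 + 93/830 = 3413/830
  11 + 830/3413 = 38373/3413

38373/3413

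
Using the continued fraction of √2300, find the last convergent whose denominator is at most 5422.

110448/2303

√2300 = [47; 1, 22, 1, 94, …] (period length 4).
Convergents:
  p_0/q_0 = 47/1
  p_1/q_1 = 48/1
  p_2/q_2 = 1103/23
  p_3/q_3 = 1151/24
  p_4/q_4 = 109297/2279
  p_5/q_5 = 110448/2303
  p_6/q_6 = 2539153/52945
q_5 = 2303 ≤ 5422 < 52945 = q_6, so the answer is 110448/2303.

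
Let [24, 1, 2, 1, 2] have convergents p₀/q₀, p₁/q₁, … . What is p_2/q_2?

Using pₖ = aₖpₖ₋₁ + pₖ₋₂, qₖ = aₖqₖ₋₁ + qₖ₋₂ (with p₋₁=1, p₋₂=0, q₋₁=0, q₋₂=1):
  k=0: a=24, p=24, q=1
  k=1: a=1, p=25, q=1
  k=2: a=2, p=74, q=3

74/3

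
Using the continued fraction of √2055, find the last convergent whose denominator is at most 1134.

√2055 = [45; 3, 90, …] (period length 2).
Convergents:
  p_0/q_0 = 45/1
  p_1/q_1 = 136/3
  p_2/q_2 = 12285/271
  p_3/q_3 = 36991/816
  p_4/q_4 = 3341475/73711
q_3 = 816 ≤ 1134 < 73711 = q_4, so the answer is 36991/816.

36991/816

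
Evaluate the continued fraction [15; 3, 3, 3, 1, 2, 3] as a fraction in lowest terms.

Fold from the inside: start with 3/1.
  2 + 1/3 = 7/3
  1 + 3/7 = 10/7
  3 + 7/10 = 37/10
  3 + 10/37 = 121/37
  3 + 37/121 = 400/121
  15 + 121/400 = 6121/400

6121/400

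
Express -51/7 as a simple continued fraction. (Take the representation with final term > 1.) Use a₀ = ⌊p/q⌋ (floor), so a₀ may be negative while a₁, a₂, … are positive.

[-8; 1, 2, 2]

-51 = -8*7 + 5
7 = 1*5 + 2
5 = 2*2 + 1
2 = 2*1 + 0  (stop)
So -51/7 = [-8; 1, 2, 2].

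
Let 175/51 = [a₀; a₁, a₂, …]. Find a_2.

3

175 = 3·51 + 22   →  a_0 = 3
51 = 2·22 + 7   →  a_1 = 2
22 = 3·7 + 1   →  a_2 = 3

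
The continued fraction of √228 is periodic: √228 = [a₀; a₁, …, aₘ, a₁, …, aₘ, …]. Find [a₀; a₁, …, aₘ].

a₀ = ⌊√228⌋ = 15.
With m₀=0, d₀=1 and mₖ₊₁ = dₖaₖ − mₖ, dₖ₊₁ = (n − mₖ₊₁²)/dₖ, aₖ₊₁ = ⌊(a₀+mₖ₊₁)/dₖ₊₁⌋:
  k=1: m=15, d=3, a=10
  k=2: m=15, d=1, a=30
d=1 and a=2a₀=30 at k=2, so the next step gives (m, d) = (15, 3) again — its k=1 value — and the period has length 2.

[15; 10, 30]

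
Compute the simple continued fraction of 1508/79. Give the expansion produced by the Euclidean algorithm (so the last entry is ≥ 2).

[19; 11, 3, 2]

1508 = 19×79 + 7
79 = 11×7 + 2
7 = 3×2 + 1
2 = 2×1 + 0  (stop)
So 1508/79 = [19; 11, 3, 2].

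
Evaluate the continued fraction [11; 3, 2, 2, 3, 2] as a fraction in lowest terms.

1502/133

Using pₖ = aₖpₖ₋₁ + pₖ₋₂ and qₖ = aₖqₖ₋₁ + qₖ₋₂:
  k=0: a=11, p=11, q=1
  k=1: a=3, p=34, q=3
  k=2: a=2, p=79, q=7
  k=3: a=2, p=192, q=17
  k=4: a=3, p=655, q=58
  k=5: a=2, p=1502, q=133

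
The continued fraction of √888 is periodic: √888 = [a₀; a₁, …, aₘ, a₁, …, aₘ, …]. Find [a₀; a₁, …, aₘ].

a₀ = ⌊√888⌋ = 29.

[29; 1, 3, 1, 58]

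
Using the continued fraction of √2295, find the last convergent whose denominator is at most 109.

√2295 = [47; 1, 9, 1, 1, 1, 9, 1, 94, …] (period length 8).
Convergents:
  p_0/q_0 = 47/1
  p_1/q_1 = 48/1
  p_2/q_2 = 479/10
  p_3/q_3 = 527/11
  p_4/q_4 = 1006/21
  p_5/q_5 = 1533/32
  p_6/q_6 = 14803/309
q_5 = 32 ≤ 109 < 309 = q_6, so the answer is 1533/32.

1533/32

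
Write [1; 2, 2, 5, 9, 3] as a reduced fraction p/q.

Using pₖ = aₖpₖ₋₁ + pₖ₋₂ and qₖ = aₖqₖ₋₁ + qₖ₋₂:
  k=0: a=1, p=1, q=1
  k=1: a=2, p=3, q=2
  k=2: a=2, p=7, q=5
  k=3: a=5, p=38, q=27
  k=4: a=9, p=349, q=248
  k=5: a=3, p=1085, q=771

1085/771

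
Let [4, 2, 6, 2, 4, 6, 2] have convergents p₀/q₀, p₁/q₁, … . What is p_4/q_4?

558/125

Using pₖ = aₖpₖ₋₁ + pₖ₋₂, qₖ = aₖqₖ₋₁ + qₖ₋₂ (with p₋₁=1, p₋₂=0, q₋₁=0, q₋₂=1):
  k=0: a=4, p=4, q=1
  k=1: a=2, p=9, q=2
  k=2: a=6, p=58, q=13
  k=3: a=2, p=125, q=28
  k=4: a=4, p=558, q=125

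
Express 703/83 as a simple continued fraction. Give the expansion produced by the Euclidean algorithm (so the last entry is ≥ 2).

703 = 8*83 + 39
83 = 2*39 + 5
39 = 7*5 + 4
5 = 1*4 + 1
4 = 4*1 + 0  (stop)
So 703/83 = [8; 2, 7, 1, 4].

[8; 2, 7, 1, 4]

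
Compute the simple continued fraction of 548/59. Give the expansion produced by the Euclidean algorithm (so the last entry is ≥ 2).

548 = 9*59 + 17
59 = 3*17 + 8
17 = 2*8 + 1
8 = 8*1 + 0  (stop)
So 548/59 = [9; 3, 2, 8].

[9; 3, 2, 8]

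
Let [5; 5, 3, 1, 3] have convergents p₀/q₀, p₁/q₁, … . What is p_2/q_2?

83/16

Using pₖ = aₖpₖ₋₁ + pₖ₋₂, qₖ = aₖqₖ₋₁ + qₖ₋₂ (with p₋₁=1, p₋₂=0, q₋₁=0, q₋₂=1):
  k=0: a=5, p=5, q=1
  k=1: a=5, p=26, q=5
  k=2: a=3, p=83, q=16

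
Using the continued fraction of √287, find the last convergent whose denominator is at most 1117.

√287 = [16; 1, 15, 1, 32, …] (period length 4).
Convergents:
  p_0/q_0 = 16/1
  p_1/q_1 = 17/1
  p_2/q_2 = 271/16
  p_3/q_3 = 288/17
  p_4/q_4 = 9487/560
  p_5/q_5 = 9775/577
  p_6/q_6 = 156112/9215
q_5 = 577 ≤ 1117 < 9215 = q_6, so the answer is 9775/577.

9775/577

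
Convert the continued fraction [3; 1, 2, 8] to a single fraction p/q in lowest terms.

Fold from the inside: start with 8/1.
  2 + 1/8 = 17/8
  1 + 8/17 = 25/17
  3 + 17/25 = 92/25

92/25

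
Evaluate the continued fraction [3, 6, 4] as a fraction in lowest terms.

79/25

Fold from the inside: start with 4/1.
  6 + 1/4 = 25/4
  3 + 4/25 = 79/25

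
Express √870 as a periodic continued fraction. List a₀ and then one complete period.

a₀ = ⌊√870⌋ = 29.
With m₀=0, d₀=1 and mₖ₊₁ = dₖaₖ − mₖ, dₖ₊₁ = (n − mₖ₊₁²)/dₖ, aₖ₊₁ = ⌊(a₀+mₖ₊₁)/dₖ₊₁⌋:
  k=1: m=29, d=29, a=2
  k=2: m=29, d=1, a=58
d=1 and a=2a₀=58 at k=2, so the next step gives (m, d) = (29, 29) again — its k=1 value — and the period has length 2.

[29; 2, 58]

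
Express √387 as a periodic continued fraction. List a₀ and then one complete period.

[19; 1, 2, 19, 2, 1, 38]

a₀ = ⌊√387⌋ = 19.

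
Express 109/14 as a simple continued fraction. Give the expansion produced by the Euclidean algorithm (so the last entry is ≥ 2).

[7; 1, 3, 1, 2]

109 = 7·14 + 11
14 = 1·11 + 3
11 = 3·3 + 2
3 = 1·2 + 1
2 = 2·1 + 0  (stop)
So 109/14 = [7; 1, 3, 1, 2].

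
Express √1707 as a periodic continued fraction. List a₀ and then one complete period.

[41; 3, 6, 41, 6, 3, 82]

a₀ = ⌊√1707⌋ = 41.
With m₀=0, d₀=1 and mₖ₊₁ = dₖaₖ − mₖ, dₖ₊₁ = (n − mₖ₊₁²)/dₖ, aₖ₊₁ = ⌊(a₀+mₖ₊₁)/dₖ₊₁⌋:
  k=1: m=41, d=26, a=3
  k=2: m=37, d=13, a=6
  k=3: m=41, d=2, a=41
  k=4: m=41, d=13, a=6
  k=5: m=37, d=26, a=3
  k=6: m=41, d=1, a=82
d=1 and a=2a₀=82 at k=6, so the next step gives (m, d) = (41, 26) again — its k=1 value — and the period has length 6.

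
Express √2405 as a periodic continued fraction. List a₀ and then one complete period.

[49; 24, 1, 1, 24, 98]

a₀ = ⌊√2405⌋ = 49.
With m₀=0, d₀=1 and mₖ₊₁ = dₖaₖ − mₖ, dₖ₊₁ = (n − mₖ₊₁²)/dₖ, aₖ₊₁ = ⌊(a₀+mₖ₊₁)/dₖ₊₁⌋:
  k=1: m=49, d=4, a=24
  k=2: m=47, d=49, a=1
  k=3: m=2, d=49, a=1
  k=4: m=47, d=4, a=24
  k=5: m=49, d=1, a=98
d=1 and a=2a₀=98 at k=5, so the next step gives (m, d) = (49, 4) again — its k=1 value — and the period has length 5.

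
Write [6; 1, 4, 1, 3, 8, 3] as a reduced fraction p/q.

Fold from the inside: start with 3/1.
  8 + 1/3 = 25/3
  3 + 3/25 = 78/25
  1 + 25/78 = 103/78
  4 + 78/103 = 490/103
  1 + 103/490 = 593/490
  6 + 490/593 = 4048/593

4048/593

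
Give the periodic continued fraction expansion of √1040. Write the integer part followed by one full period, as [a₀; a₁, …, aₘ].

a₀ = ⌊√1040⌋ = 32.
With m₀=0, d₀=1 and mₖ₊₁ = dₖaₖ − mₖ, dₖ₊₁ = (n − mₖ₊₁²)/dₖ, aₖ₊₁ = ⌊(a₀+mₖ₊₁)/dₖ₊₁⌋:
  k=1: m=32, d=16, a=4
  k=2: m=32, d=1, a=64
d=1 and a=2a₀=64 at k=2, so the next step gives (m, d) = (32, 16) again — its k=1 value — and the period has length 2.

[32; 4, 64]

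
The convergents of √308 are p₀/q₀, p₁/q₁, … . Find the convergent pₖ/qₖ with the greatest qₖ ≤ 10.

158/9

√308 = [17; 1, 1, 4, 1, 1, 34, …] (period length 6).
Convergents:
  p_0/q_0 = 17/1
  p_1/q_1 = 18/1
  p_2/q_2 = 35/2
  p_3/q_3 = 158/9
  p_4/q_4 = 193/11
q_3 = 9 ≤ 10 < 11 = q_4, so the answer is 158/9.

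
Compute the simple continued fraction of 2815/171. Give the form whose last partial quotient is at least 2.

[16; 2, 6, 13]

2815 = 16*171 + 79
171 = 2*79 + 13
79 = 6*13 + 1
13 = 13*1 + 0  (stop)
So 2815/171 = [16; 2, 6, 13].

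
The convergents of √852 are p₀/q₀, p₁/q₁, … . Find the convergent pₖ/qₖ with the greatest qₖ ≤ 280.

4787/164

√852 = [29; 5, 3, 2, 4, 2, 3, 5, 58, …] (period length 8).
Convergents:
  p_0/q_0 = 29/1
  p_1/q_1 = 146/5
  p_2/q_2 = 467/16
  p_3/q_3 = 1080/37
  p_4/q_4 = 4787/164
  p_5/q_5 = 10654/365
q_4 = 164 ≤ 280 < 365 = q_5, so the answer is 4787/164.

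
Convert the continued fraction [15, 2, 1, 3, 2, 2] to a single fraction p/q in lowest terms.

Using pₖ = aₖpₖ₋₁ + pₖ₋₂ and qₖ = aₖqₖ₋₁ + qₖ₋₂:
  k=0: a=15, p=15, q=1
  k=1: a=2, p=31, q=2
  k=2: a=1, p=46, q=3
  k=3: a=3, p=169, q=11
  k=4: a=2, p=384, q=25
  k=5: a=2, p=937, q=61

937/61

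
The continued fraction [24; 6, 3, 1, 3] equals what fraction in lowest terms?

2271/94

Using pₖ = aₖpₖ₋₁ + pₖ₋₂ and qₖ = aₖqₖ₋₁ + qₖ₋₂:
  k=0: a=24, p=24, q=1
  k=1: a=6, p=145, q=6
  k=2: a=3, p=459, q=19
  k=3: a=1, p=604, q=25
  k=4: a=3, p=2271, q=94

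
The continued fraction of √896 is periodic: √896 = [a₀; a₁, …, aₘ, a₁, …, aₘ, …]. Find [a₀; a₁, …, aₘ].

[29; 1, 13, 1, 58]

a₀ = ⌊√896⌋ = 29.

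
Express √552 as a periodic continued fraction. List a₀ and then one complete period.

[23; 2, 46]

a₀ = ⌊√552⌋ = 23.
With m₀=0, d₀=1 and mₖ₊₁ = dₖaₖ − mₖ, dₖ₊₁ = (n − mₖ₊₁²)/dₖ, aₖ₊₁ = ⌊(a₀+mₖ₊₁)/dₖ₊₁⌋:
  k=1: m=23, d=23, a=2
  k=2: m=23, d=1, a=46
d=1 and a=2a₀=46 at k=2, so the next step gives (m, d) = (23, 23) again — its k=1 value — and the period has length 2.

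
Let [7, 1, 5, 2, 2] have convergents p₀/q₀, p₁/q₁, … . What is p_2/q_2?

Using pₖ = aₖpₖ₋₁ + pₖ₋₂, qₖ = aₖqₖ₋₁ + qₖ₋₂ (with p₋₁=1, p₋₂=0, q₋₁=0, q₋₂=1):
  k=0: a=7, p=7, q=1
  k=1: a=1, p=8, q=1
  k=2: a=5, p=47, q=6

47/6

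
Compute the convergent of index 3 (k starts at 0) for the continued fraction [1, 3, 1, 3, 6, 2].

Using pₖ = aₖpₖ₋₁ + pₖ₋₂, qₖ = aₖqₖ₋₁ + qₖ₋₂ (with p₋₁=1, p₋₂=0, q₋₁=0, q₋₂=1):
  k=0: a=1, p=1, q=1
  k=1: a=3, p=4, q=3
  k=2: a=1, p=5, q=4
  k=3: a=3, p=19, q=15

19/15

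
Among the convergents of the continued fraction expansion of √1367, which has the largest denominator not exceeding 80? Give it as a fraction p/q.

1368/37

√1367 = [36; 1, 35, 1, 72, …] (period length 4).
Convergents:
  p_0/q_0 = 36/1
  p_1/q_1 = 37/1
  p_2/q_2 = 1331/36
  p_3/q_3 = 1368/37
  p_4/q_4 = 99827/2700
q_3 = 37 ≤ 80 < 2700 = q_4, so the answer is 1368/37.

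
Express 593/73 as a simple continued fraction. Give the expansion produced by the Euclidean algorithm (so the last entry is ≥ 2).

593 = 8×73 + 9
73 = 8×9 + 1
9 = 9×1 + 0  (stop)
So 593/73 = [8; 8, 9].

[8; 8, 9]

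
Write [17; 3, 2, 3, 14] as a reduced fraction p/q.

Using pₖ = aₖpₖ₋₁ + pₖ₋₂ and qₖ = aₖqₖ₋₁ + qₖ₋₂:
  k=0: a=17, p=17, q=1
  k=1: a=3, p=52, q=3
  k=2: a=2, p=121, q=7
  k=3: a=3, p=415, q=24
  k=4: a=14, p=5931, q=343

5931/343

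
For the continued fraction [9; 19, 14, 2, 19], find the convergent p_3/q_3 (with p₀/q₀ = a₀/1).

5006/553

Using pₖ = aₖpₖ₋₁ + pₖ₋₂, qₖ = aₖqₖ₋₁ + qₖ₋₂ (with p₋₁=1, p₋₂=0, q₋₁=0, q₋₂=1):
  k=0: a=9, p=9, q=1
  k=1: a=19, p=172, q=19
  k=2: a=14, p=2417, q=267
  k=3: a=2, p=5006, q=553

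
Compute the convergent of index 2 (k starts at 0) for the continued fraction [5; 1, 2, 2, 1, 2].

Using pₖ = aₖpₖ₋₁ + pₖ₋₂, qₖ = aₖqₖ₋₁ + qₖ₋₂ (with p₋₁=1, p₋₂=0, q₋₁=0, q₋₂=1):
  k=0: a=5, p=5, q=1
  k=1: a=1, p=6, q=1
  k=2: a=2, p=17, q=3

17/3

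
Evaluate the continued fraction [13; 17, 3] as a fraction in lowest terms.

679/52

Using pₖ = aₖpₖ₋₁ + pₖ₋₂ and qₖ = aₖqₖ₋₁ + qₖ₋₂:
  k=0: a=13, p=13, q=1
  k=1: a=17, p=222, q=17
  k=2: a=3, p=679, q=52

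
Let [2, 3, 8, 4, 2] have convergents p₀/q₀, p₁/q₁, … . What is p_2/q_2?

Using pₖ = aₖpₖ₋₁ + pₖ₋₂, qₖ = aₖqₖ₋₁ + qₖ₋₂ (with p₋₁=1, p₋₂=0, q₋₁=0, q₋₂=1):
  k=0: a=2, p=2, q=1
  k=1: a=3, p=7, q=3
  k=2: a=8, p=58, q=25

58/25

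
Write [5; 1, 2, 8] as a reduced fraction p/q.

Using pₖ = aₖpₖ₋₁ + pₖ₋₂ and qₖ = aₖqₖ₋₁ + qₖ₋₂:
  k=0: a=5, p=5, q=1
  k=1: a=1, p=6, q=1
  k=2: a=2, p=17, q=3
  k=3: a=8, p=142, q=25

142/25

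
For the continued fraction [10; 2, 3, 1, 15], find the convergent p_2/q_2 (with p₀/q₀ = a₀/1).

Using pₖ = aₖpₖ₋₁ + pₖ₋₂, qₖ = aₖqₖ₋₁ + qₖ₋₂ (with p₋₁=1, p₋₂=0, q₋₁=0, q₋₂=1):
  k=0: a=10, p=10, q=1
  k=1: a=2, p=21, q=2
  k=2: a=3, p=73, q=7

73/7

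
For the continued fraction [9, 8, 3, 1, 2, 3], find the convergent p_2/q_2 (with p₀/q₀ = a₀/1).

Using pₖ = aₖpₖ₋₁ + pₖ₋₂, qₖ = aₖqₖ₋₁ + qₖ₋₂ (with p₋₁=1, p₋₂=0, q₋₁=0, q₋₂=1):
  k=0: a=9, p=9, q=1
  k=1: a=8, p=73, q=8
  k=2: a=3, p=228, q=25

228/25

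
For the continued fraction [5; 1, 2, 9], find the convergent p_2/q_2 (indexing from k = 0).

Using pₖ = aₖpₖ₋₁ + pₖ₋₂, qₖ = aₖqₖ₋₁ + qₖ₋₂ (with p₋₁=1, p₋₂=0, q₋₁=0, q₋₂=1):
  k=0: a=5, p=5, q=1
  k=1: a=1, p=6, q=1
  k=2: a=2, p=17, q=3

17/3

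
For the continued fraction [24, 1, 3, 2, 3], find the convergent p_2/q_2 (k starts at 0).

99/4

Using pₖ = aₖpₖ₋₁ + pₖ₋₂, qₖ = aₖqₖ₋₁ + qₖ₋₂ (with p₋₁=1, p₋₂=0, q₋₁=0, q₋₂=1):
  k=0: a=24, p=24, q=1
  k=1: a=1, p=25, q=1
  k=2: a=3, p=99, q=4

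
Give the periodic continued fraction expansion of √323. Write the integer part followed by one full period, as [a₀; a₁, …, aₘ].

a₀ = ⌊√323⌋ = 17.
With m₀=0, d₀=1 and mₖ₊₁ = dₖaₖ − mₖ, dₖ₊₁ = (n − mₖ₊₁²)/dₖ, aₖ₊₁ = ⌊(a₀+mₖ₊₁)/dₖ₊₁⌋:
  k=1: m=17, d=34, a=1
  k=2: m=17, d=1, a=34
d=1 and a=2a₀=34 at k=2, so the next step gives (m, d) = (17, 34) again — its k=1 value — and the period has length 2.

[17; 1, 34]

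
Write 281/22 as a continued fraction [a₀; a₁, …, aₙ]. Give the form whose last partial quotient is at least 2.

[12; 1, 3, 2, 2]

281 = 12·22 + 17
22 = 1·17 + 5
17 = 3·5 + 2
5 = 2·2 + 1
2 = 2·1 + 0  (stop)
So 281/22 = [12; 1, 3, 2, 2].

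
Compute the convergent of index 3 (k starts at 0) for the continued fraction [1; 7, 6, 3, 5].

155/136

Using pₖ = aₖpₖ₋₁ + pₖ₋₂, qₖ = aₖqₖ₋₁ + qₖ₋₂ (with p₋₁=1, p₋₂=0, q₋₁=0, q₋₂=1):
  k=0: a=1, p=1, q=1
  k=1: a=7, p=8, q=7
  k=2: a=6, p=49, q=43
  k=3: a=3, p=155, q=136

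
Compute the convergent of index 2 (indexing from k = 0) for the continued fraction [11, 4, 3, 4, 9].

Using pₖ = aₖpₖ₋₁ + pₖ₋₂, qₖ = aₖqₖ₋₁ + qₖ₋₂ (with p₋₁=1, p₋₂=0, q₋₁=0, q₋₂=1):
  k=0: a=11, p=11, q=1
  k=1: a=4, p=45, q=4
  k=2: a=3, p=146, q=13

146/13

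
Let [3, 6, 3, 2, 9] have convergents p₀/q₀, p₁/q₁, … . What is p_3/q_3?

Using pₖ = aₖpₖ₋₁ + pₖ₋₂, qₖ = aₖqₖ₋₁ + qₖ₋₂ (with p₋₁=1, p₋₂=0, q₋₁=0, q₋₂=1):
  k=0: a=3, p=3, q=1
  k=1: a=6, p=19, q=6
  k=2: a=3, p=60, q=19
  k=3: a=2, p=139, q=44

139/44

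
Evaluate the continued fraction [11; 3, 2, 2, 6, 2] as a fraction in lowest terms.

2654/235

Using pₖ = aₖpₖ₋₁ + pₖ₋₂ and qₖ = aₖqₖ₋₁ + qₖ₋₂:
  k=0: a=11, p=11, q=1
  k=1: a=3, p=34, q=3
  k=2: a=2, p=79, q=7
  k=3: a=2, p=192, q=17
  k=4: a=6, p=1231, q=109
  k=5: a=2, p=2654, q=235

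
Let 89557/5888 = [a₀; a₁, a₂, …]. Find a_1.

89557 = 15·5888 + 1237   →  a_0 = 15
5888 = 4·1237 + 940   →  a_1 = 4

4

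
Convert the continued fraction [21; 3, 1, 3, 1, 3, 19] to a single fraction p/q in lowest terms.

Using pₖ = aₖpₖ₋₁ + pₖ₋₂ and qₖ = aₖqₖ₋₁ + qₖ₋₂:
  k=0: a=21, p=21, q=1
  k=1: a=3, p=64, q=3
  k=2: a=1, p=85, q=4
  k=3: a=3, p=319, q=15
  k=4: a=1, p=404, q=19
  k=5: a=3, p=1531, q=72
  k=6: a=19, p=29493, q=1387

29493/1387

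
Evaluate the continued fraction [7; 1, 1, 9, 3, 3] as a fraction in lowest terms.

Fold from the inside: start with 3/1.
  3 + 1/3 = 10/3
  9 + 3/10 = 93/10
  1 + 10/93 = 103/93
  1 + 93/103 = 196/103
  7 + 103/196 = 1475/196

1475/196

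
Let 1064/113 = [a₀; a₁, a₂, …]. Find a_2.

2

1064 = 9·113 + 47   →  a_0 = 9
113 = 2·47 + 19   →  a_1 = 2
47 = 2·19 + 9   →  a_2 = 2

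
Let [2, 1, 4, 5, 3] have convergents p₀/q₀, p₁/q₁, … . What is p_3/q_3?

Using pₖ = aₖpₖ₋₁ + pₖ₋₂, qₖ = aₖqₖ₋₁ + qₖ₋₂ (with p₋₁=1, p₋₂=0, q₋₁=0, q₋₂=1):
  k=0: a=2, p=2, q=1
  k=1: a=1, p=3, q=1
  k=2: a=4, p=14, q=5
  k=3: a=5, p=73, q=26

73/26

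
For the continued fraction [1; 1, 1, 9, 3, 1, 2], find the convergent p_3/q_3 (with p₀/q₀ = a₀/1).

Using pₖ = aₖpₖ₋₁ + pₖ₋₂, qₖ = aₖqₖ₋₁ + qₖ₋₂ (with p₋₁=1, p₋₂=0, q₋₁=0, q₋₂=1):
  k=0: a=1, p=1, q=1
  k=1: a=1, p=2, q=1
  k=2: a=1, p=3, q=2
  k=3: a=9, p=29, q=19

29/19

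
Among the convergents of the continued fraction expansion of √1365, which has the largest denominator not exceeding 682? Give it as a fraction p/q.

23904/647

√1365 = [36; 1, 17, 2, 17, 1, 72, …] (period length 6).
Convergents:
  p_0/q_0 = 36/1
  p_1/q_1 = 37/1
  p_2/q_2 = 665/18
  p_3/q_3 = 1367/37
  p_4/q_4 = 23904/647
  p_5/q_5 = 25271/684
q_4 = 647 ≤ 682 < 684 = q_5, so the answer is 23904/647.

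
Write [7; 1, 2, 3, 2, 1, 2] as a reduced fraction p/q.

Fold from the inside: start with 2/1.
  1 + 1/2 = 3/2
  2 + 2/3 = 8/3
  3 + 3/8 = 27/8
  2 + 8/27 = 62/27
  1 + 27/62 = 89/62
  7 + 62/89 = 685/89

685/89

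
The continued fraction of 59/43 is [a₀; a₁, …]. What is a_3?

59 = 1·43 + 16   →  a_0 = 1
43 = 2·16 + 11   →  a_1 = 2
16 = 1·11 + 5   →  a_2 = 1
11 = 2·5 + 1   →  a_3 = 2

2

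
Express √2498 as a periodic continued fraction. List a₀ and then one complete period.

[49; 1, 48, 1, 98]

a₀ = ⌊√2498⌋ = 49.
With m₀=0, d₀=1 and mₖ₊₁ = dₖaₖ − mₖ, dₖ₊₁ = (n − mₖ₊₁²)/dₖ, aₖ₊₁ = ⌊(a₀+mₖ₊₁)/dₖ₊₁⌋:
  k=1: m=49, d=97, a=1
  k=2: m=48, d=2, a=48
  k=3: m=48, d=97, a=1
  k=4: m=49, d=1, a=98
d=1 and a=2a₀=98 at k=4, so the next step gives (m, d) = (49, 97) again — its k=1 value — and the period has length 4.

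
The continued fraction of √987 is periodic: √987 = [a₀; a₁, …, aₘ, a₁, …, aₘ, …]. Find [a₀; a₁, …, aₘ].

[31; 2, 2, 2, 62]

a₀ = ⌊√987⌋ = 31.
With m₀=0, d₀=1 and mₖ₊₁ = dₖaₖ − mₖ, dₖ₊₁ = (n − mₖ₊₁²)/dₖ, aₖ₊₁ = ⌊(a₀+mₖ₊₁)/dₖ₊₁⌋:
  k=1: m=31, d=26, a=2
  k=2: m=21, d=21, a=2
  k=3: m=21, d=26, a=2
  k=4: m=31, d=1, a=62
d=1 and a=2a₀=62 at k=4, so the next step gives (m, d) = (31, 26) again — its k=1 value — and the period has length 4.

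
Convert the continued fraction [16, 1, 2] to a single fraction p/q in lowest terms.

50/3

Fold from the inside: start with 2/1.
  1 + 1/2 = 3/2
  16 + 2/3 = 50/3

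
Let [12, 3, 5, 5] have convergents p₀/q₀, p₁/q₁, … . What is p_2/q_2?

197/16

Using pₖ = aₖpₖ₋₁ + pₖ₋₂, qₖ = aₖqₖ₋₁ + qₖ₋₂ (with p₋₁=1, p₋₂=0, q₋₁=0, q₋₂=1):
  k=0: a=12, p=12, q=1
  k=1: a=3, p=37, q=3
  k=2: a=5, p=197, q=16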